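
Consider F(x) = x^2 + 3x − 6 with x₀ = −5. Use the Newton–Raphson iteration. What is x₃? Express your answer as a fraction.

F'(x) = 2x + 3.
F(−5) = 4, F'(−5) = −7, so x₁ = (−5) − 4/(−7) = −31/7.
F(−31/7) = 16/49, F'(−31/7) = −41/7, so x₂ = (−31/7) − (16/49)/(−41/7) = −1255/287.
F(−1255/287) = 256/82369, F'(−1255/287) = −1649/287, so x₃ = (−1255/287) − (256/82369)/(−1649/287) = −2069239/473263.

−2069239/473263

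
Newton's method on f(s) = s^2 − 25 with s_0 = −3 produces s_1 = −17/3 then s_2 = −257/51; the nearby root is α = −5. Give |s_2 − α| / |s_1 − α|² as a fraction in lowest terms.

s_1 − α = −17/3 − (−5) = −17/3 + 5 = −2/3, so |s_1 − α| = 2/3.
s_2 − α = −257/51 − (−5) = −257/51 + 5 = −2/51, so |s_2 − α| = 2/51.
|s_1 − α|² = 4/9.
Ratio = (2/51) / (4/9) = 3/34.

3/34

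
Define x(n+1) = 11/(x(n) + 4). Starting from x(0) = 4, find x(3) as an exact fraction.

x(1) = 11/(4 + 4) = 11/8.
x(2) = 11/(11/8 + 4) = 88/43.
x(3) = 11/(88/43 + 4) = 473/260.

473/260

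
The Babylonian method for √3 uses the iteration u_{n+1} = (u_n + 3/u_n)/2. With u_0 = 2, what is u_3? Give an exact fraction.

18817/10864

u_1 = (2 + 3/2)/2 = 7/4.
u_2 = (7/4 + 3/(7/4))/2 = 97/56.
u_3 = (97/56 + 3/(97/56))/2 = 18817/10864.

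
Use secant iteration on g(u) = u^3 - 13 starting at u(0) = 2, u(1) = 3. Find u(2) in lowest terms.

43/19

g(2) = -5, g(3) = 14. u(2) = 3 - 14·(3 - 2)/(14 - (-5)) = 43/19.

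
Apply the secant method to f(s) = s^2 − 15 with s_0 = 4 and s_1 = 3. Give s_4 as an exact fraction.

1677/433

f(4) = 1, f(3) = −6. s_2 = 3 − (−6)·(3 − 4)/((−6) − 1) = 27/7.
f(3) = −6, f(27/7) = −6/49. s_3 = (27/7) − (−6/49)·((27/7) − 3)/((−6/49) − (−6)) = 31/8.
f(27/7) = −6/49, f(31/8) = 1/64. s_4 = (31/8) − (1/64)·((31/8) − (27/7))/((1/64) − (−6/49)) = 1677/433.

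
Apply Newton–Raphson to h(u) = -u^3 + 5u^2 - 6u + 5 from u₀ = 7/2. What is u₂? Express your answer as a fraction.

1276799/339698

h'(u) = -3u^2 + 10u - 6.
h(7/2) = 19/8, h'(7/2) = -31/4, so u₁ = (7/2) - (19/8)/(-31/4) = 118/31.
h(118/31) = -16245/29791, h'(118/31) = -10958/961, so u₂ = (118/31) - (-16245/29791)/(-10958/961) = 1276799/339698.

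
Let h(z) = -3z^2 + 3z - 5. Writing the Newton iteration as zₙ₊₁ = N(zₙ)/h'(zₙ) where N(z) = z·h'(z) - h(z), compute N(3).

h'(z) = -6z + 3.
N(z) = z·h'(z) - h(z) = z·(-6z + 3) - (-3z^2 + 3z - 5) = -3z^2 + 5.
N(3) = -22.

-22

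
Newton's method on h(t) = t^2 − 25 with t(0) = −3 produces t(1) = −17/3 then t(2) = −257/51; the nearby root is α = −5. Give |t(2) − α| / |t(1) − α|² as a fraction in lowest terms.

3/34

t(1) − α = −17/3 − (−5) = −17/3 + 5 = −2/3, so |t(1) − α| = 2/3.
t(2) − α = −257/51 − (−5) = −257/51 + 5 = −2/51, so |t(2) − α| = 2/51.
|t(1) − α|² = 4/9.
Ratio = (2/51) / (4/9) = 3/34.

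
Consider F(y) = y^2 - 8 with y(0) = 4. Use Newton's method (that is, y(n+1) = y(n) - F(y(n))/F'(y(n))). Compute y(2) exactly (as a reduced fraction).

F'(y) = 2y.
F(4) = 8, F'(4) = 8, so y(1) = 4 - 8/8 = 3.
F(3) = 1, F'(3) = 6, so y(2) = 3 - 1/6 = 17/6.

17/6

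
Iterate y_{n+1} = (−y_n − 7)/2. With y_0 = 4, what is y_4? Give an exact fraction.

y_1 = (−4 − 7)/2 = −11/2.
y_2 = (−(−11/2) − 7)/2 = −3/4.
y_3 = (−(−3/4) − 7)/2 = −25/8.
y_4 = (−(−25/8) − 7)/2 = −31/16.

−31/16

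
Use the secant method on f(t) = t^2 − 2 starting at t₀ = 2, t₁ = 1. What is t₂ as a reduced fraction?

4/3

f(2) = 2, f(1) = −1. t₂ = 1 − (−1)·(1 − 2)/((−1) − 2) = 4/3.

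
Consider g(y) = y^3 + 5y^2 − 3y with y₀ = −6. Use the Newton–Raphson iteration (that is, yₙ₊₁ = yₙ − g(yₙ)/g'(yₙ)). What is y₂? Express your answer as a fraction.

−24304/4385

g'(y) = 3y^2 + 10y − 3.
g(−6) = −18, g'(−6) = 45, so y₁ = (−6) − (−18)/45 = −28/5.
g(−28/5) = −252/125, g'(−28/5) = 877/25, so y₂ = (−28/5) − (−252/125)/(877/25) = −24304/4385.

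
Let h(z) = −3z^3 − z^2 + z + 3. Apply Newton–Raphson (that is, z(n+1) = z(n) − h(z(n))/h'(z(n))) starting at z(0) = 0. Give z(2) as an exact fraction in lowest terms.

h'(z) = −9z^2 − 2z + 1.
h(0) = 3, h'(0) = 1, so z(1) = 0 − 3/1 = −3.
h(−3) = 72, h'(−3) = −74, so z(2) = (−3) − 72/(−74) = −75/37.

−75/37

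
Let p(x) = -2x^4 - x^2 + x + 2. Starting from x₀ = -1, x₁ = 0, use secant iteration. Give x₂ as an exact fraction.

p(-1) = -2, p(0) = 2. x₂ = 0 - 2·(0 - (-1))/(2 - (-2)) = -1/2.

-1/2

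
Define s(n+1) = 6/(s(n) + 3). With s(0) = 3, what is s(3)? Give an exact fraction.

4/3

s(1) = 6/(3 + 3) = 1.
s(2) = 6/(1 + 3) = 3/2.
s(3) = 6/(3/2 + 3) = 4/3.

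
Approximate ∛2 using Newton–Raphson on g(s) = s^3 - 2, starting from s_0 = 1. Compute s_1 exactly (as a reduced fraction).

g'(s) = 3s^2.
g(1) = -1, g'(1) = 3, so s_1 = 1 - (-1)/3 = 4/3.

4/3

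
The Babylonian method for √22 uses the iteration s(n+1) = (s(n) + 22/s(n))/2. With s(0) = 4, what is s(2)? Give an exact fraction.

713/152

s(1) = (4 + 22/4)/2 = 19/4.
s(2) = (19/4 + 22/(19/4))/2 = 713/152.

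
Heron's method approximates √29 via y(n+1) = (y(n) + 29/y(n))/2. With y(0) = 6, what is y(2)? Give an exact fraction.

y(1) = (6 + 29/6)/2 = 65/12.
y(2) = (65/12 + 29/(65/12))/2 = 8401/1560.

8401/1560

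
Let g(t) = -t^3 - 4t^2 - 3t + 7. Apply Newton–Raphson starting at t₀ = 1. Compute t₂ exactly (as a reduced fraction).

g'(t) = -3t^2 - 8t - 3.
g(1) = -1, g'(1) = -14, so t₁ = 1 - (-1)/(-14) = 13/14.
g(13/14) = -97/2744, g'(13/14) = -2551/196, so t₂ = (13/14) - (-97/2744)/(-2551/196) = 16533/17857.

16533/17857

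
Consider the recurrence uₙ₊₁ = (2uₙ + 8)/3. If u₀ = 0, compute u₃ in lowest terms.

152/27

u₁ = (2·0 + 8)/3 = 8/3.
u₂ = (2·(8/3) + 8)/3 = 40/9.
u₃ = (2·(40/9) + 8)/3 = 152/27.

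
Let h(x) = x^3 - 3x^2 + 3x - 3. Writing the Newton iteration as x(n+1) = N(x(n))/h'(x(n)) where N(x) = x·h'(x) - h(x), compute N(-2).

h'(x) = 3x^2 - 6x + 3.
N(x) = x·h'(x) - h(x) = x·(3x^2 - 6x + 3) - (x^3 - 3x^2 + 3x - 3) = 2x^3 - 3x^2 + 3.
N(-2) = -25.

-25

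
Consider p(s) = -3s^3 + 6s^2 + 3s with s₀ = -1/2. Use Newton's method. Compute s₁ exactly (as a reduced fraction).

-3/7

p'(s) = -9s^2 + 12s + 3.
p(-1/2) = 3/8, p'(-1/2) = -21/4, so s₁ = (-1/2) - (3/8)/(-21/4) = -3/7.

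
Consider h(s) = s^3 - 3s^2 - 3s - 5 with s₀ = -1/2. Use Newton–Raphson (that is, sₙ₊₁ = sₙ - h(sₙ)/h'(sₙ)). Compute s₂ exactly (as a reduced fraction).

h'(s) = 3s^2 - 6s - 3.
h(-1/2) = -35/8, h'(-1/2) = 3/4, so s₁ = (-1/2) - (-35/8)/(3/4) = 16/3.
h(16/3) = 1225/27, h'(16/3) = 151/3, so s₂ = (16/3) - (1225/27)/(151/3) = 6023/1359.

6023/1359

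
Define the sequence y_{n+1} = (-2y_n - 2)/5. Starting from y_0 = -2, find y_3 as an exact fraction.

-22/125

y_1 = (-2·(-2) - 2)/5 = 2/5.
y_2 = (-2·(2/5) - 2)/5 = -14/25.
y_3 = (-2·(-14/25) - 2)/5 = -22/125.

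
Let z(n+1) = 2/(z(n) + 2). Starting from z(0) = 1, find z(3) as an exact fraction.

z(1) = 2/(1 + 2) = 2/3.
z(2) = 2/(2/3 + 2) = 3/4.
z(3) = 2/(3/4 + 2) = 8/11.

8/11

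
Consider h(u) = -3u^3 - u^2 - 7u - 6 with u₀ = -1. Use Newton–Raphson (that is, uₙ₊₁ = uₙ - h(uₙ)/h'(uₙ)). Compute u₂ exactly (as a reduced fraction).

h'(u) = -9u^2 - 2u - 7.
h(-1) = 3, h'(-1) = -14, so u₁ = (-1) - 3/(-14) = -11/14.
h(-11/14) = 927/2744, h'(-11/14) = -2153/196, so u₂ = (-11/14) - (927/2744)/(-2153/196) = -11378/15071.

-11378/15071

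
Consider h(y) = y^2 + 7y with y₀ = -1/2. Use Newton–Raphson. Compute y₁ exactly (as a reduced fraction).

1/24

h'(y) = 2y + 7.
h(-1/2) = -13/4, h'(-1/2) = 6, so y₁ = (-1/2) - (-13/4)/6 = 1/24.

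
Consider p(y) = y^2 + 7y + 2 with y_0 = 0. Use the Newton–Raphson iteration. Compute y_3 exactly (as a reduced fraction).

-189614/635355

p'(y) = 2y + 7.
p(0) = 2, p'(0) = 7, so y_1 = 0 - 2/7 = -2/7.
p(-2/7) = 4/49, p'(-2/7) = 45/7, so y_2 = (-2/7) - (4/49)/(45/7) = -94/315.
p(-94/315) = 16/99225, p'(-94/315) = 2017/315, so y_3 = (-94/315) - (16/99225)/(2017/315) = -189614/635355.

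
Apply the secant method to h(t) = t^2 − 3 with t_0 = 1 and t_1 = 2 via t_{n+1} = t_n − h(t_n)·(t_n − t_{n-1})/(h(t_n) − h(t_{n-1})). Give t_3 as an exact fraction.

19/11

h(1) = −2, h(2) = 1. t_2 = 2 − 1·(2 − 1)/(1 − (−2)) = 5/3.
h(2) = 1, h(5/3) = −2/9. t_3 = (5/3) − (−2/9)·((5/3) − 2)/((−2/9) − 1) = 19/11.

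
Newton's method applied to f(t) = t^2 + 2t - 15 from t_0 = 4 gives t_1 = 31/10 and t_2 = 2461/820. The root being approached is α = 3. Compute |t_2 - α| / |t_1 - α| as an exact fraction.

t_1 - α = 31/10 - 3 = 1/10, so |t_1 - α| = 1/10.
t_2 - α = 2461/820 - 3 = 1/820, so |t_2 - α| = 1/820.
Ratio = (1/820) / (1/10) = 1/82.

1/82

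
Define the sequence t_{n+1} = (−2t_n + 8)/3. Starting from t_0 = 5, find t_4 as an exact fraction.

184/81

t_1 = (−2·5 + 8)/3 = −2/3.
t_2 = (−2·(−2/3) + 8)/3 = 28/9.
t_3 = (−2·(28/9) + 8)/3 = 16/27.
t_4 = (−2·(16/27) + 8)/3 = 184/81.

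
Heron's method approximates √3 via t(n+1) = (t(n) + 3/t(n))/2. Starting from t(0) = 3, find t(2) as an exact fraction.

7/4

t(1) = (3 + 3/3)/2 = 2.
t(2) = (2 + 3/2)/2 = 7/4.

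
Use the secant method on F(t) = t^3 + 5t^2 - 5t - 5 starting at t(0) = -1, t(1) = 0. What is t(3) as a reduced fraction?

F(-1) = 4, F(0) = -5. t(2) = 0 - (-5)·(0 - (-1))/((-5) - 4) = -5/9.
F(0) = -5, F(-5/9) = -620/729. t(3) = (-5/9) - (-620/729)·((-5/9) - 0)/((-620/729) - (-5)) = -81/121.

-81/121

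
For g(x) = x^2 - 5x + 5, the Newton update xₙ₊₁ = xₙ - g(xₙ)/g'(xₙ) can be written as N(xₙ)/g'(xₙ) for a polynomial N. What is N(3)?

g'(x) = 2x - 5.
N(x) = x·g'(x) - g(x) = x·(2x - 5) - (x^2 - 5x + 5) = x^2 - 5.
N(3) = 4.

4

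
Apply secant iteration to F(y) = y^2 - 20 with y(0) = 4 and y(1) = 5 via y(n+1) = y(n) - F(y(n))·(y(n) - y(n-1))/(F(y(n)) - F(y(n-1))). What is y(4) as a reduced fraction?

1525/341

F(4) = -4, F(5) = 5. y(2) = 5 - 5·(5 - 4)/(5 - (-4)) = 40/9.
F(5) = 5, F(40/9) = -20/81. y(3) = (40/9) - (-20/81)·((40/9) - 5)/((-20/81) - 5) = 76/17.
F(40/9) = -20/81, F(76/17) = -4/289. y(4) = (76/17) - (-4/289)·((76/17) - (40/9))/((-4/289) - (-20/81)) = 1525/341.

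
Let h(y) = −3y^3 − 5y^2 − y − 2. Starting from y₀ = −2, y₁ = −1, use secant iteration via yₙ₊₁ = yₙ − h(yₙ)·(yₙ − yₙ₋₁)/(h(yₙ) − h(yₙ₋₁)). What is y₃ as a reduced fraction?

h(−2) = 4, h(−1) = −3. y₂ = (−1) − (−3)·((−1) − (−2))/((−3) − 4) = −10/7.
h(−1) = −3, h(−10/7) = −696/343. y₃ = (−10/7) − (−696/343)·((−10/7) − (−1))/((−696/343) − (−3)) = −86/37.

−86/37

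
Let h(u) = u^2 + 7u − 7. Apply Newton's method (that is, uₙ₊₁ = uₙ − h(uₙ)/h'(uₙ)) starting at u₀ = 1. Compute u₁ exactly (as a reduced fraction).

h'(u) = 2u + 7.
h(1) = 1, h'(1) = 9, so u₁ = 1 − 1/9 = 8/9.

8/9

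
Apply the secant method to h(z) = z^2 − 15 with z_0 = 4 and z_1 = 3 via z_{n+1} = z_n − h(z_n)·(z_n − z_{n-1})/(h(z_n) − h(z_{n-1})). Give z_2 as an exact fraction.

27/7

h(4) = 1, h(3) = −6. z_2 = 3 − (−6)·(3 − 4)/((−6) − 1) = 27/7.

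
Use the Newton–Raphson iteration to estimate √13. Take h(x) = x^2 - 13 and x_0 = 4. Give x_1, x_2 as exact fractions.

h'(x) = 2x.
h(4) = 3, h'(4) = 8, so x_1 = 4 - 3/8 = 29/8.
h(29/8) = 9/64, h'(29/8) = 29/4, so x_2 = (29/8) - (9/64)/(29/4) = 1673/464.

x_1 = 29/8, x_2 = 1673/464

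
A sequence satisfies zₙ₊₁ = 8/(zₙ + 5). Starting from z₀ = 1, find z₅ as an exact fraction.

5976/4687

z₁ = 8/(1 + 5) = 4/3.
z₂ = 8/(4/3 + 5) = 24/19.
z₃ = 8/(24/19 + 5) = 152/119.
z₄ = 8/(152/119 + 5) = 952/747.
z₅ = 8/(952/747 + 5) = 5976/4687.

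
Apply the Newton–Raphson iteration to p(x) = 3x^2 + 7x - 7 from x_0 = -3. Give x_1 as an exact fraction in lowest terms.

-34/11

p'(x) = 6x + 7.
p(-3) = -1, p'(-3) = -11, so x_1 = (-3) - (-1)/(-11) = -34/11.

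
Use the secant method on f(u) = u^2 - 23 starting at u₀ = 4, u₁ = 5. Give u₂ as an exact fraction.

43/9

f(4) = -7, f(5) = 2. u₂ = 5 - 2·(5 - 4)/(2 - (-7)) = 43/9.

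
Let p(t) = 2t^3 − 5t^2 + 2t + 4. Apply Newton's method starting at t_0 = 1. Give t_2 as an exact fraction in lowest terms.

p'(t) = 6t^2 − 10t + 2.
p(1) = 3, p'(1) = −2, so t_1 = 1 − 3/(−2) = 5/2.
p(5/2) = 9, p'(5/2) = 29/2, so t_2 = (5/2) − 9/(29/2) = 109/58.

109/58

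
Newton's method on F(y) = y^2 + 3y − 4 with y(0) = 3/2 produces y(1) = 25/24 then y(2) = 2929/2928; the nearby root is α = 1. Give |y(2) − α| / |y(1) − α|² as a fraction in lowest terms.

12/61

y(1) − α = 25/24 − 1 = 1/24, so |y(1) − α| = 1/24.
y(2) − α = 2929/2928 − 1 = 1/2928, so |y(2) − α| = 1/2928.
|y(1) − α|² = 1/576.
Ratio = (1/2928) / (1/576) = 12/61.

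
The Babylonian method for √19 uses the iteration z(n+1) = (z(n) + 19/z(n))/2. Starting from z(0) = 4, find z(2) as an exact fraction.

z(1) = (4 + 19/4)/2 = 35/8.
z(2) = (35/8 + 19/(35/8))/2 = 2441/560.

2441/560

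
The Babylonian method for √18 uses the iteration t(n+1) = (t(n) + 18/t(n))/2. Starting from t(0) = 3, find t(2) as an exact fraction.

t(1) = (3 + 18/3)/2 = 9/2.
t(2) = (9/2 + 18/(9/2))/2 = 17/4.

17/4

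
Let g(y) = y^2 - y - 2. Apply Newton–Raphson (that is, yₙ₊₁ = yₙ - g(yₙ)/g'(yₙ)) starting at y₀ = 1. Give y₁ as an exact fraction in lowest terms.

3

g'(y) = 2y - 1.
g(1) = -2, g'(1) = 1, so y₁ = 1 - (-2)/1 = 3.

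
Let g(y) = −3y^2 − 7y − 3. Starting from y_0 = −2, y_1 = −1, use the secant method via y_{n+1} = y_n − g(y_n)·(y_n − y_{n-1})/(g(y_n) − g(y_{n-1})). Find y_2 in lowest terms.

−3/2

g(−2) = −1, g(−1) = 1. y_2 = (−1) − 1·((−1) − (−2))/(1 − (−1)) = −3/2.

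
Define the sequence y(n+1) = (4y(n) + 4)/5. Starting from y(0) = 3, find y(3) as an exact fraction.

436/125

y(1) = (4·3 + 4)/5 = 16/5.
y(2) = (4·(16/5) + 4)/5 = 84/25.
y(3) = (4·(84/25) + 4)/5 = 436/125.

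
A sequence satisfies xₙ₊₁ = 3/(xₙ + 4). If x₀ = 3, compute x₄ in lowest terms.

435/673

x₁ = 3/(3 + 4) = 3/7.
x₂ = 3/(3/7 + 4) = 21/31.
x₃ = 3/(21/31 + 4) = 93/145.
x₄ = 3/(93/145 + 4) = 435/673.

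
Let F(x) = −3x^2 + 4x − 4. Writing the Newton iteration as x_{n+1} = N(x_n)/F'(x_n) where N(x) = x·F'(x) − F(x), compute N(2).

F'(x) = −6x + 4.
N(x) = x·F'(x) − F(x) = x·(−6x + 4) − (−3x^2 + 4x − 4) = −3x^2 + 4.
N(2) = −8.

−8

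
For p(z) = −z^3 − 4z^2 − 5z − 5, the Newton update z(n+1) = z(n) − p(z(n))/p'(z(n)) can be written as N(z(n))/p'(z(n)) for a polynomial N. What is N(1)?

p'(z) = −3z^2 − 8z − 5.
N(z) = z·p'(z) − p(z) = z·(−3z^2 − 8z − 5) − (−z^3 − 4z^2 − 5z − 5) = −2z^3 − 4z^2 + 5.
N(1) = −1.

−1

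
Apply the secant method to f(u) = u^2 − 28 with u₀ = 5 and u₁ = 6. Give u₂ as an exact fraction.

f(5) = −3, f(6) = 8. u₂ = 6 − 8·(6 − 5)/(8 − (−3)) = 58/11.

58/11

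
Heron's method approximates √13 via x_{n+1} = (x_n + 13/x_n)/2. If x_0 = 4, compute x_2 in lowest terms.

1673/464

x_1 = (4 + 13/4)/2 = 29/8.
x_2 = (29/8 + 13/(29/8))/2 = 1673/464.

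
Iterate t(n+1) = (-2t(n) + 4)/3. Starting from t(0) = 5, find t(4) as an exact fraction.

t(1) = (-2·5 + 4)/3 = -2.
t(2) = (-2·(-2) + 4)/3 = 8/3.
t(3) = (-2·(8/3) + 4)/3 = -4/9.
t(4) = (-2·(-4/9) + 4)/3 = 44/27.

44/27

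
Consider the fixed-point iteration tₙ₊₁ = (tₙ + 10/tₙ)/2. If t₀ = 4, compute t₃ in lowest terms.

t₁ = (4 + 10/4)/2 = 13/4.
t₂ = (13/4 + 10/(13/4))/2 = 329/104.
t₃ = (329/104 + 10/(329/104))/2 = 216401/68432.

216401/68432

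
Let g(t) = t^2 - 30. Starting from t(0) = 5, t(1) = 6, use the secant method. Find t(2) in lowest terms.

60/11

g(5) = -5, g(6) = 6. t(2) = 6 - 6·(6 - 5)/(6 - (-5)) = 60/11.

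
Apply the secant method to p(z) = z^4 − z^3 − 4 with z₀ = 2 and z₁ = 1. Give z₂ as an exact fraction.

3/2

p(2) = 4, p(1) = −4. z₂ = 1 − (−4)·(1 − 2)/((−4) − 4) = 3/2.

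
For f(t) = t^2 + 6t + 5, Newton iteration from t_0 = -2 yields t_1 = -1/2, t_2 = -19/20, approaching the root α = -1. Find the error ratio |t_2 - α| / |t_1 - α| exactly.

t_1 - α = -1/2 - (-1) = -1/2 + 1 = 1/2, so |t_1 - α| = 1/2.
t_2 - α = -19/20 - (-1) = -19/20 + 1 = 1/20, so |t_2 - α| = 1/20.
Ratio = (1/20) / (1/2) = 1/10.

1/10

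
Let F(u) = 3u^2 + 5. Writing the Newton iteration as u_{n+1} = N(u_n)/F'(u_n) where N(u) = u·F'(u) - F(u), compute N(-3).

22

F'(u) = 6u.
N(u) = u·F'(u) - F(u) = u·(6u) - (3u^2 + 5) = 3u^2 - 5.
N(-3) = 22.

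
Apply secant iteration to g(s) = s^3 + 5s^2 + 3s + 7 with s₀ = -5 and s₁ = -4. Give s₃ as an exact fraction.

g(-5) = -8, g(-4) = 11. s₂ = (-4) - 11·((-4) - (-5))/(11 - (-8)) = -87/19.
g(-4) = 11, g(-87/19) = 14344/6859. s₃ = (-87/19) - (14344/6859)·((-87/19) - (-4))/((14344/6859) - 11) = -2381/505.

-2381/505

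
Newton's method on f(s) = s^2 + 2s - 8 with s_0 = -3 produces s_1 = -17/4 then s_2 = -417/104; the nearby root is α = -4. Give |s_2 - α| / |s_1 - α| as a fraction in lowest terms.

1/26

s_1 - α = -17/4 - (-4) = -17/4 + 4 = -1/4, so |s_1 - α| = 1/4.
s_2 - α = -417/104 - (-4) = -417/104 + 4 = -1/104, so |s_2 - α| = 1/104.
Ratio = (1/104) / (1/4) = 1/26.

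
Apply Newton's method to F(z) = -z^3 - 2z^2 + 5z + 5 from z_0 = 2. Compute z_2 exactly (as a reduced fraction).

90883/47070

F'(z) = -3z^2 - 4z + 5.
F(2) = -1, F'(2) = -15, so z_1 = 2 - (-1)/(-15) = 29/15.
F(29/15) = -119/3375, F'(29/15) = -1046/75, so z_2 = (29/15) - (-119/3375)/(-1046/75) = 90883/47070.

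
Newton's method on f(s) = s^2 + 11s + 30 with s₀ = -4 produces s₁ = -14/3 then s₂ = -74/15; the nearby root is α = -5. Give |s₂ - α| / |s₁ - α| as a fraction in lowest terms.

s₁ - α = -14/3 - (-5) = -14/3 + 5 = 1/3, so |s₁ - α| = 1/3.
s₂ - α = -74/15 - (-5) = -74/15 + 5 = 1/15, so |s₂ - α| = 1/15.
Ratio = (1/15) / (1/3) = 1/5.

1/5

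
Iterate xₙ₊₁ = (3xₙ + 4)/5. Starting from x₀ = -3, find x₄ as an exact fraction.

169/125

x₁ = (3·(-3) + 4)/5 = -1.
x₂ = (3·(-1) + 4)/5 = 1/5.
x₃ = (3·(1/5) + 4)/5 = 23/25.
x₄ = (3·(23/25) + 4)/5 = 169/125.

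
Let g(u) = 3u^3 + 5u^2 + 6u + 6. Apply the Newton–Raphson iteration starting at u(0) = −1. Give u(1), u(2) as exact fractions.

g'(u) = 9u^2 + 10u + 6.
g(−1) = 2, g'(−1) = 5, so u(1) = (−1) − 2/5 = −7/5.
g(−7/5) = −104/125, g'(−7/5) = 241/25, so u(2) = (−7/5) − (−104/125)/(241/25) = −1583/1205.

u(1) = −7/5, u(2) = −1583/1205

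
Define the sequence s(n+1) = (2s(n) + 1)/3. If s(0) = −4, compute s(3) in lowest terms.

−13/27

s(1) = (2·(−4) + 1)/3 = −7/3.
s(2) = (2·(−7/3) + 1)/3 = −11/9.
s(3) = (2·(−11/9) + 1)/3 = −13/27.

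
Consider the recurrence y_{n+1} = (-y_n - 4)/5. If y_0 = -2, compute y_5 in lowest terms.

y_1 = (-(-2) - 4)/5 = -2/5.
y_2 = (-(-2/5) - 4)/5 = -18/25.
y_3 = (-(-18/25) - 4)/5 = -82/125.
y_4 = (-(-82/125) - 4)/5 = -418/625.
y_5 = (-(-418/625) - 4)/5 = -2082/3125.

-2082/3125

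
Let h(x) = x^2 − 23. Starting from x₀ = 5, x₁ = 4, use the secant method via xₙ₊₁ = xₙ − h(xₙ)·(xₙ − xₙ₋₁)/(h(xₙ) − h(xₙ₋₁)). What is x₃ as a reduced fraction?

379/79

h(5) = 2, h(4) = −7. x₂ = 4 − (−7)·(4 − 5)/((−7) − 2) = 43/9.
h(4) = −7, h(43/9) = −14/81. x₃ = (43/9) − (−14/81)·((43/9) − 4)/((−14/81) − (−7)) = 379/79.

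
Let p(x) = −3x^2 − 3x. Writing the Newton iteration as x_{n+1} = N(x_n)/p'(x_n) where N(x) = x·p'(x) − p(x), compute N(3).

p'(x) = −6x − 3.
N(x) = x·p'(x) − p(x) = x·(−6x − 3) − (−3x^2 − 3x) = −3x^2.
N(3) = −27.

−27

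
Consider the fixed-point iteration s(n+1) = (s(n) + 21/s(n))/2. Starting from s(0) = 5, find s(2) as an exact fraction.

527/115

s(1) = (5 + 21/5)/2 = 23/5.
s(2) = (23/5 + 21/(23/5))/2 = 527/115.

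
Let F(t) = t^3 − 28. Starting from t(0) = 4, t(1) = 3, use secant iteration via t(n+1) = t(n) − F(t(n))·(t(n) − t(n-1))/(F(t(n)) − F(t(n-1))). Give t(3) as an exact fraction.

113260/37297

F(4) = 36, F(3) = −1. t(2) = 3 − (−1)·(3 − 4)/((−1) − 36) = 112/37.
F(3) = −1, F(112/37) = −13356/50653. t(3) = (112/37) − (−13356/50653)·((112/37) − 3)/((−13356/50653) − (−1)) = 113260/37297.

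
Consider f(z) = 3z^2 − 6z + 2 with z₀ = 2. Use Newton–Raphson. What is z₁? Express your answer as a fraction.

f'(z) = 6z − 6.
f(2) = 2, f'(2) = 6, so z₁ = 2 − 2/6 = 5/3.

5/3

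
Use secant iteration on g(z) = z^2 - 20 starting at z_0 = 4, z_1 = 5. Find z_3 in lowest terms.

g(4) = -4, g(5) = 5. z_2 = 5 - 5·(5 - 4)/(5 - (-4)) = 40/9.
g(5) = 5, g(40/9) = -20/81. z_3 = (40/9) - (-20/81)·((40/9) - 5)/((-20/81) - 5) = 76/17.

76/17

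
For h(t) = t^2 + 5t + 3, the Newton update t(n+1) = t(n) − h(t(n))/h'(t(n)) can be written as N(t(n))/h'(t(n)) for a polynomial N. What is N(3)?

h'(t) = 2t + 5.
N(t) = t·h'(t) − h(t) = t·(2t + 5) − (t^2 + 5t + 3) = t^2 − 3.
N(3) = 6.

6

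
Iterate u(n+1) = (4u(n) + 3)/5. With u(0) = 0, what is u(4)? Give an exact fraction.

u(1) = (4·0 + 3)/5 = 3/5.
u(2) = (4·(3/5) + 3)/5 = 27/25.
u(3) = (4·(27/25) + 3)/5 = 183/125.
u(4) = (4·(183/125) + 3)/5 = 1107/625.

1107/625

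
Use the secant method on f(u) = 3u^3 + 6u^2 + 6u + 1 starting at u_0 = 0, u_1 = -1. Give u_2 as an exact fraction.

f(0) = 1, f(-1) = -2. u_2 = (-1) - (-2)·((-1) - 0)/((-2) - 1) = -1/3.

-1/3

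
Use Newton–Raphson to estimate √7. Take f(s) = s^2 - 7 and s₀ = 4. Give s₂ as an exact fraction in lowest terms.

977/368

f'(s) = 2s.
f(4) = 9, f'(4) = 8, so s₁ = 4 - 9/8 = 23/8.
f(23/8) = 81/64, f'(23/8) = 23/4, so s₂ = (23/8) - (81/64)/(23/4) = 977/368.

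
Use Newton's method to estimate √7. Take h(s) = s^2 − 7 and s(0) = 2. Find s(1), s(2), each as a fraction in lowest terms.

s(1) = 11/4, s(2) = 233/88

h'(s) = 2s.
h(2) = −3, h'(2) = 4, so s(1) = 2 − (−3)/4 = 11/4.
h(11/4) = 9/16, h'(11/4) = 11/2, so s(2) = (11/4) − (9/16)/(11/2) = 233/88.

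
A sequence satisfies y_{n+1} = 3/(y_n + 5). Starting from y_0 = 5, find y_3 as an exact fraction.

y_1 = 3/(5 + 5) = 3/10.
y_2 = 3/(3/10 + 5) = 30/53.
y_3 = 3/(30/53 + 5) = 159/295.

159/295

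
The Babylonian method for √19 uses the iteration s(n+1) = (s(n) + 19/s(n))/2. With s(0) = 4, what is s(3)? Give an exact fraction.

s(1) = (4 + 19/4)/2 = 35/8.
s(2) = (35/8 + 19/(35/8))/2 = 2441/560.
s(3) = (2441/560 + 19/(2441/560))/2 = 11916881/2733920.

11916881/2733920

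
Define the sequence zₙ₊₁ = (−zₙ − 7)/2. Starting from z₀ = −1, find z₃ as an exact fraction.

z₁ = (−(−1) − 7)/2 = −3.
z₂ = (−(−3) − 7)/2 = −2.
z₃ = (−(−2) − 7)/2 = −5/2.

−5/2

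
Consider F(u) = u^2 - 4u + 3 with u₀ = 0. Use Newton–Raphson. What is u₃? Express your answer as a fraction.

F'(u) = 2u - 4.
F(0) = 3, F'(0) = -4, so u₁ = 0 - 3/(-4) = 3/4.
F(3/4) = 9/16, F'(3/4) = -5/2, so u₂ = (3/4) - (9/16)/(-5/2) = 39/40.
F(39/40) = 81/1600, F'(39/40) = -41/20, so u₃ = (39/40) - (81/1600)/(-41/20) = 3279/3280.

3279/3280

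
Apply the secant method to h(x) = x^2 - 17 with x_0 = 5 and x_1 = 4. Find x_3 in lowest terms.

h(5) = 8, h(4) = -1. x_2 = 4 - (-1)·(4 - 5)/((-1) - 8) = 37/9.
h(4) = -1, h(37/9) = -8/81. x_3 = (37/9) - (-8/81)·((37/9) - 4)/((-8/81) - (-1)) = 301/73.

301/73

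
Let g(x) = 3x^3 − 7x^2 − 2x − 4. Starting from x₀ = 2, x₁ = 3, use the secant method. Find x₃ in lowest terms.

g(2) = −12, g(3) = 8. x₂ = 3 − 8·(3 − 2)/(8 − (−12)) = 13/5.
g(3) = 8, g(13/5) = −474/125. x₃ = (13/5) − (−474/125)·((13/5) − 3)/((−474/125) − 8) = 2011/737.

2011/737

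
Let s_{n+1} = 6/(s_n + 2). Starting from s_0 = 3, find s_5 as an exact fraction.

s_1 = 6/(3 + 2) = 6/5.
s_2 = 6/(6/5 + 2) = 15/8.
s_3 = 6/(15/8 + 2) = 48/31.
s_4 = 6/(48/31 + 2) = 93/55.
s_5 = 6/(93/55 + 2) = 330/203.

330/203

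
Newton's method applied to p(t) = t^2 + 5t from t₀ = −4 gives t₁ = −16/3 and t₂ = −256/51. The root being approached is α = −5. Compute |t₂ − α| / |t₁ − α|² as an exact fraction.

3/17

t₁ − α = −16/3 − (−5) = −16/3 + 5 = −1/3, so |t₁ − α| = 1/3.
t₂ − α = −256/51 − (−5) = −256/51 + 5 = −1/51, so |t₂ − α| = 1/51.
|t₁ − α|² = 1/9.
Ratio = (1/51) / (1/9) = 3/17.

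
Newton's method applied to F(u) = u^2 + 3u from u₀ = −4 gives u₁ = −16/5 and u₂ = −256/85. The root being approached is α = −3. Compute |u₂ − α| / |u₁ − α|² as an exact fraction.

5/17

u₁ − α = −16/5 − (−3) = −16/5 + 3 = −1/5, so |u₁ − α| = 1/5.
u₂ − α = −256/85 − (−3) = −256/85 + 3 = −1/85, so |u₂ − α| = 1/85.
|u₁ − α|² = 1/25.
Ratio = (1/85) / (1/25) = 5/17.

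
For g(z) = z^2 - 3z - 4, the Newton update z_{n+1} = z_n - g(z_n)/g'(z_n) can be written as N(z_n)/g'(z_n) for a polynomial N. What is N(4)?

20

g'(z) = 2z - 3.
N(z) = z·g'(z) - g(z) = z·(2z - 3) - (z^2 - 3z - 4) = z^2 + 4.
N(4) = 20.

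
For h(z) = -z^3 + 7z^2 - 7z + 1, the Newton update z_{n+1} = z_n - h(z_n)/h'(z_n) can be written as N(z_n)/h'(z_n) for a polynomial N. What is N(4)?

h'(z) = -3z^2 + 14z - 7.
N(z) = z·h'(z) - h(z) = z·(-3z^2 + 14z - 7) - (-z^3 + 7z^2 - 7z + 1) = -2z^3 + 7z^2 - 1.
N(4) = -17.

-17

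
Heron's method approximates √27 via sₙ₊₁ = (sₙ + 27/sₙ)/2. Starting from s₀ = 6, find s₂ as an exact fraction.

291/56

s₁ = (6 + 27/6)/2 = 21/4.
s₂ = (21/4 + 27/(21/4))/2 = 291/56.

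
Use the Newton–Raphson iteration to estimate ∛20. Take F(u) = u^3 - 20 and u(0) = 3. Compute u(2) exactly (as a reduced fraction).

301027/110889

F'(u) = 3u^2.
F(3) = 7, F'(3) = 27, so u(1) = 3 - 7/27 = 74/27.
F(74/27) = 11564/19683, F'(74/27) = 5476/243, so u(2) = (74/27) - (11564/19683)/(5476/243) = 301027/110889.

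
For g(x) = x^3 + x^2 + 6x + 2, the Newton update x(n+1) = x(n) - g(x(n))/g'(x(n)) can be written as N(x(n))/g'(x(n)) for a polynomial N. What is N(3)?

g'(x) = 3x^2 + 2x + 6.
N(x) = x·g'(x) - g(x) = x·(3x^2 + 2x + 6) - (x^3 + x^2 + 6x + 2) = 2x^3 + x^2 - 2.
N(3) = 61.

61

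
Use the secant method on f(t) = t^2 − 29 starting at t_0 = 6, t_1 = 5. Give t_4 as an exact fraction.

f(6) = 7, f(5) = −4. t_2 = 5 − (−4)·(5 − 6)/((−4) − 7) = 59/11.
f(5) = −4, f(59/11) = −28/121. t_3 = (59/11) − (−28/121)·((59/11) − 5)/((−28/121) − (−4)) = 307/57.
f(59/11) = −28/121, f(307/57) = 28/3249. t_4 = (307/57) − (28/3249)·((307/57) − (59/11))/((28/3249) − (−28/121)) = 9074/1685.

9074/1685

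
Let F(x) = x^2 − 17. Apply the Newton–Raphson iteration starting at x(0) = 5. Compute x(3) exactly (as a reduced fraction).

F'(x) = 2x.
F(5) = 8, F'(5) = 10, so x(1) = 5 − 8/10 = 21/5.
F(21/5) = 16/25, F'(21/5) = 42/5, so x(2) = (21/5) − (16/25)/(42/5) = 433/105.
F(433/105) = 64/11025, F'(433/105) = 866/105, so x(3) = (433/105) − (64/11025)/(866/105) = 187457/45465.

187457/45465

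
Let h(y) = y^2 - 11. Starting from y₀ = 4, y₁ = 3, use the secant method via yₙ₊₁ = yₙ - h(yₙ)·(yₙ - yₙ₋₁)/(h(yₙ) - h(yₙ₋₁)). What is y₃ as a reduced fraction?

h(4) = 5, h(3) = -2. y₂ = 3 - (-2)·(3 - 4)/((-2) - 5) = 23/7.
h(3) = -2, h(23/7) = -10/49. y₃ = (23/7) - (-10/49)·((23/7) - 3)/((-10/49) - (-2)) = 73/22.

73/22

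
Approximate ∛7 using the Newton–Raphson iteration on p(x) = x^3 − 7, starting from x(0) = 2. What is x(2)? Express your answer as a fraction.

p'(x) = 3x^2.
p(2) = 1, p'(2) = 12, so x(1) = 2 − 1/12 = 23/12.
p(23/12) = 71/1728, p'(23/12) = 529/48, so x(2) = (23/12) − (71/1728)/(529/48) = 18215/9522.

18215/9522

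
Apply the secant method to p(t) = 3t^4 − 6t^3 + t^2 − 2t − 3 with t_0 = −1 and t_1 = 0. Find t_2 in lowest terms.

p(−1) = 9, p(0) = −3. t_2 = 0 − (−3)·(0 − (−1))/((−3) − 9) = −1/4.

−1/4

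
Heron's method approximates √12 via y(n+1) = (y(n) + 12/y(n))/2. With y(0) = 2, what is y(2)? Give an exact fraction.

7/2

y(1) = (2 + 12/2)/2 = 4.
y(2) = (4 + 12/4)/2 = 7/2.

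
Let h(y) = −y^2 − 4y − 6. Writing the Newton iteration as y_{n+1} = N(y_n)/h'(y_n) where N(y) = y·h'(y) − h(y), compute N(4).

h'(y) = −2y − 4.
N(y) = y·h'(y) − h(y) = y·(−2y − 4) − (−y^2 − 4y − 6) = −y^2 + 6.
N(4) = −10.

−10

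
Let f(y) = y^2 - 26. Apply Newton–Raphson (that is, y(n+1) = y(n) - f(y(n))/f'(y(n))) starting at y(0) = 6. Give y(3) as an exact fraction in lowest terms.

7196593/1411368

f'(y) = 2y.
f(6) = 10, f'(6) = 12, so y(1) = 6 - 10/12 = 31/6.
f(31/6) = 25/36, f'(31/6) = 31/3, so y(2) = (31/6) - (25/36)/(31/3) = 1897/372.
f(1897/372) = 625/138384, f'(1897/372) = 1897/186, so y(3) = (1897/372) - (625/138384)/(1897/186) = 7196593/1411368.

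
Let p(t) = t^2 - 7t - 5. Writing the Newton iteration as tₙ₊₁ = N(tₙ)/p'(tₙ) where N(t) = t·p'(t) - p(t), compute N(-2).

9

p'(t) = 2t - 7.
N(t) = t·p'(t) - p(t) = t·(2t - 7) - (t^2 - 7t - 5) = t^2 + 5.
N(-2) = 9.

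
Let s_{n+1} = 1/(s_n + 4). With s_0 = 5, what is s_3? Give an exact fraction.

37/157

s_1 = 1/(5 + 4) = 1/9.
s_2 = 1/(1/9 + 4) = 9/37.
s_3 = 1/(9/37 + 4) = 37/157.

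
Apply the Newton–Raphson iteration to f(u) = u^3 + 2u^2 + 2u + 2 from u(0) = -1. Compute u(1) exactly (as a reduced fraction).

-2

f'(u) = 3u^2 + 4u + 2.
f(-1) = 1, f'(-1) = 1, so u(1) = (-1) - 1/1 = -2.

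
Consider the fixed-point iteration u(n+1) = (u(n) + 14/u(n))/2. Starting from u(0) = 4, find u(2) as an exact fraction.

u(1) = (4 + 14/4)/2 = 15/4.
u(2) = (15/4 + 14/(15/4))/2 = 449/120.

449/120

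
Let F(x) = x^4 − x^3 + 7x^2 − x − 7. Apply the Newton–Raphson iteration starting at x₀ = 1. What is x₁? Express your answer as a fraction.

15/14

F'(x) = 4x^3 − 3x^2 + 14x − 1.
F(1) = −1, F'(1) = 14, so x₁ = 1 − (−1)/14 = 15/14.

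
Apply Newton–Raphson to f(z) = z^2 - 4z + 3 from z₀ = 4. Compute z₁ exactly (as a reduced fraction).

13/4

f'(z) = 2z - 4.
f(4) = 3, f'(4) = 4, so z₁ = 4 - 3/4 = 13/4.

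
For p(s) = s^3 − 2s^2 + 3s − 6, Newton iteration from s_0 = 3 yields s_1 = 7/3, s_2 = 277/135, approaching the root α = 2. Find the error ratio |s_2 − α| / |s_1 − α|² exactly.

s_1 − α = 7/3 − 2 = 1/3, so |s_1 − α| = 1/3.
s_2 − α = 277/135 − 2 = 7/135, so |s_2 − α| = 7/135.
|s_1 − α|² = 1/9.
Ratio = (7/135) / (1/9) = 7/15.

7/15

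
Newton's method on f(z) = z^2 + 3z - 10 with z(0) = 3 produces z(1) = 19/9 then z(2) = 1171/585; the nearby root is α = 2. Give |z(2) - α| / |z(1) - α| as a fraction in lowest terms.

1/65

z(1) - α = 19/9 - 2 = 1/9, so |z(1) - α| = 1/9.
z(2) - α = 1171/585 - 2 = 1/585, so |z(2) - α| = 1/585.
Ratio = (1/585) / (1/9) = 1/65.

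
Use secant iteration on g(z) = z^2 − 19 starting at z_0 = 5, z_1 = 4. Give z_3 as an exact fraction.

109/25

g(5) = 6, g(4) = −3. z_2 = 4 − (−3)·(4 − 5)/((−3) − 6) = 13/3.
g(4) = −3, g(13/3) = −2/9. z_3 = (13/3) − (−2/9)·((13/3) − 4)/((−2/9) − (−3)) = 109/25.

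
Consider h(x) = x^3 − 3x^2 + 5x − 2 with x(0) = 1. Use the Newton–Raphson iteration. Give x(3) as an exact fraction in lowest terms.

1906/3487

h'(x) = 3x^2 − 6x + 5.
h(1) = 1, h'(1) = 2, so x(1) = 1 − 1/2 = 1/2.
h(1/2) = −1/8, h'(1/2) = 11/4, so x(2) = (1/2) − (−1/8)/(11/4) = 6/11.
h(6/11) = −4/1331, h'(6/11) = 317/121, so x(3) = (6/11) − (−4/1331)/(317/121) = 1906/3487.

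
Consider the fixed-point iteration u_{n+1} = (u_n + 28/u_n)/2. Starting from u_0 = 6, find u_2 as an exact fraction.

127/24

u_1 = (6 + 28/6)/2 = 16/3.
u_2 = (16/3 + 28/(16/3))/2 = 127/24.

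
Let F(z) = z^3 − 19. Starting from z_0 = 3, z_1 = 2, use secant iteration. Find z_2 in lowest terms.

F(3) = 8, F(2) = −11. z_2 = 2 − (−11)·(2 − 3)/((−11) − 8) = 49/19.

49/19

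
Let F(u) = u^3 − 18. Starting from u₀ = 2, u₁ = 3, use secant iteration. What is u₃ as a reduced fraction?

2402/921

F(2) = −10, F(3) = 9. u₂ = 3 − 9·(3 − 2)/(9 − (−10)) = 48/19.
F(3) = 9, F(48/19) = −12870/6859. u₃ = (48/19) − (−12870/6859)·((48/19) − 3)/((−12870/6859) − 9) = 2402/921.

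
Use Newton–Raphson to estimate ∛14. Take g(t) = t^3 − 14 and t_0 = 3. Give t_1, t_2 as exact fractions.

t_1 = 68/27, t_2 = 452213/187272

g'(t) = 3t^2.
g(3) = 13, g'(3) = 27, so t_1 = 3 − 13/27 = 68/27.
g(68/27) = 38870/19683, g'(68/27) = 4624/243, so t_2 = (68/27) − (38870/19683)/(4624/243) = 452213/187272.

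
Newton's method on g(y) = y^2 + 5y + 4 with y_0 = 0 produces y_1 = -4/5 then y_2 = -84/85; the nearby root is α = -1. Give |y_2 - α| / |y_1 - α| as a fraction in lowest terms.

1/17

y_1 - α = -4/5 - (-1) = -4/5 + 1 = 1/5, so |y_1 - α| = 1/5.
y_2 - α = -84/85 - (-1) = -84/85 + 1 = 1/85, so |y_2 - α| = 1/85.
Ratio = (1/85) / (1/5) = 1/17.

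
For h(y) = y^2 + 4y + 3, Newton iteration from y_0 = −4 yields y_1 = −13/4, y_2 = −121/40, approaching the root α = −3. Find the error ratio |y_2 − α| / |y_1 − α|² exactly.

2/5

y_1 − α = −13/4 − (−3) = −13/4 + 3 = −1/4, so |y_1 − α| = 1/4.
y_2 − α = −121/40 − (−3) = −121/40 + 3 = −1/40, so |y_2 − α| = 1/40.
|y_1 − α|² = 1/16.
Ratio = (1/40) / (1/16) = 2/5.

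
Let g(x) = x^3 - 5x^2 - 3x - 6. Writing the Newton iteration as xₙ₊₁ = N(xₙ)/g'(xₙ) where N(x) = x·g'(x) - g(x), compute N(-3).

g'(x) = 3x^2 - 10x - 3.
N(x) = x·g'(x) - g(x) = x·(3x^2 - 10x - 3) - (x^3 - 5x^2 - 3x - 6) = 2x^3 - 5x^2 + 6.
N(-3) = -93.

-93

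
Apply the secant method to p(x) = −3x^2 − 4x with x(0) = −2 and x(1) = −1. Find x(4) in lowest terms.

−81/61

p(−2) = −4, p(−1) = 1. x(2) = (−1) − 1·((−1) − (−2))/(1 − (−4)) = −6/5.
p(−1) = 1, p(−6/5) = 12/25. x(3) = (−6/5) − (12/25)·((−6/5) − (−1))/((12/25) − 1) = −18/13.
p(−6/5) = 12/25, p(−18/13) = −36/169. x(4) = (−18/13) − (−36/169)·((−18/13) − (−6/5))/((−36/169) − (12/25)) = −81/61.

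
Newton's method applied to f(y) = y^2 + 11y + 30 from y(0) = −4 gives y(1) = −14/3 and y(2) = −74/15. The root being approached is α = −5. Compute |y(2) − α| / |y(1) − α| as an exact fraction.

1/5

y(1) − α = −14/3 − (−5) = −14/3 + 5 = 1/3, so |y(1) − α| = 1/3.
y(2) − α = −74/15 − (−5) = −74/15 + 5 = 1/15, so |y(2) − α| = 1/15.
Ratio = (1/15) / (1/3) = 1/5.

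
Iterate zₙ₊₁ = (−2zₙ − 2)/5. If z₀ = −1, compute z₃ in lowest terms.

z₁ = (−2·(−1) − 2)/5 = 0.
z₂ = (−2·0 − 2)/5 = −2/5.
z₃ = (−2·(−2/5) − 2)/5 = −6/25.

−6/25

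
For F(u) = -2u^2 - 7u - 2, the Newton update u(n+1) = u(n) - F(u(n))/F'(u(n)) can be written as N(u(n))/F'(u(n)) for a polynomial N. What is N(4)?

F'(u) = -4u - 7.
N(u) = u·F'(u) - F(u) = u·(-4u - 7) - (-2u^2 - 7u - 2) = -2u^2 + 2.
N(4) = -30.

-30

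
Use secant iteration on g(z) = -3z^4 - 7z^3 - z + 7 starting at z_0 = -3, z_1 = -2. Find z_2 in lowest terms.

-139/61

g(-3) = -44, g(-2) = 17. z_2 = (-2) - 17·((-2) - (-3))/(17 - (-44)) = -139/61.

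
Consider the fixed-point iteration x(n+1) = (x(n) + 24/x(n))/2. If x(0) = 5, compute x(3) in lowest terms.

46099201/9409960

x(1) = (5 + 24/5)/2 = 49/10.
x(2) = (49/10 + 24/(49/10))/2 = 4801/980.
x(3) = (4801/980 + 24/(4801/980))/2 = 46099201/9409960.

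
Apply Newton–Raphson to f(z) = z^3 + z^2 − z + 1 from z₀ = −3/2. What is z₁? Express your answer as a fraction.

−2

f'(z) = 3z^2 + 2z − 1.
f(−3/2) = 11/8, f'(−3/2) = 11/4, so z₁ = (−3/2) − (11/8)/(11/4) = −2.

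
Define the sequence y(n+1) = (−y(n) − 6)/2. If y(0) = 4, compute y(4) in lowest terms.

y(1) = (−4 − 6)/2 = −5.
y(2) = (−(−5) − 6)/2 = −1/2.
y(3) = (−(−1/2) − 6)/2 = −11/4.
y(4) = (−(−11/4) − 6)/2 = −13/8.

−13/8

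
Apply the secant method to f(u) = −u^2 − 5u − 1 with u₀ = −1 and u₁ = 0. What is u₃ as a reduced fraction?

−4/19

f(−1) = 3, f(0) = −1. u₂ = 0 − (−1)·(0 − (−1))/((−1) − 3) = −1/4.
f(0) = −1, f(−1/4) = 3/16. u₃ = (−1/4) − (3/16)·((−1/4) − 0)/((3/16) − (−1)) = −4/19.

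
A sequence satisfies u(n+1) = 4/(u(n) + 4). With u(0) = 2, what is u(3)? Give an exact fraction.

u(1) = 4/(2 + 4) = 2/3.
u(2) = 4/(2/3 + 4) = 6/7.
u(3) = 4/(6/7 + 4) = 14/17.

14/17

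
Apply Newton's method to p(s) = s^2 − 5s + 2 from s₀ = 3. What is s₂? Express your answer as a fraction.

p'(s) = 2s − 5.
p(3) = −4, p'(3) = 1, so s₁ = 3 − (−4)/1 = 7.
p(7) = 16, p'(7) = 9, so s₂ = 7 − 16/9 = 47/9.

47/9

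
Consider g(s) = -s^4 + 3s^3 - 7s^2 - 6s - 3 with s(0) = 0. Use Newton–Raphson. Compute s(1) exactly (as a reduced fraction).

-1/2

g'(s) = -4s^3 + 9s^2 - 14s - 6.
g(0) = -3, g'(0) = -6, so s(1) = 0 - (-3)/(-6) = -1/2.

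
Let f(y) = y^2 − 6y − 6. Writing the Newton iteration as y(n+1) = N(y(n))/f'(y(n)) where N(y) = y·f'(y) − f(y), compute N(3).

f'(y) = 2y − 6.
N(y) = y·f'(y) − f(y) = y·(2y − 6) − (y^2 − 6y − 6) = y^2 + 6.
N(3) = 15.

15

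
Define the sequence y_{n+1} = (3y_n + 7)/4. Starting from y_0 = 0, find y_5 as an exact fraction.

y_1 = (3·0 + 7)/4 = 7/4.
y_2 = (3·(7/4) + 7)/4 = 49/16.
y_3 = (3·(49/16) + 7)/4 = 259/64.
y_4 = (3·(259/64) + 7)/4 = 1225/256.
y_5 = (3·(1225/256) + 7)/4 = 5467/1024.

5467/1024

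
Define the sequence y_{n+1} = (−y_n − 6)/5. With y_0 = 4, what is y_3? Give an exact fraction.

−26/25

y_1 = (−4 − 6)/5 = −2.
y_2 = (−(−2) − 6)/5 = −4/5.
y_3 = (−(−4/5) − 6)/5 = −26/25.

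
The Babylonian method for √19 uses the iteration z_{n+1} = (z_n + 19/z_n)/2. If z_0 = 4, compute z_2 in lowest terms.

z_1 = (4 + 19/4)/2 = 35/8.
z_2 = (35/8 + 19/(35/8))/2 = 2441/560.

2441/560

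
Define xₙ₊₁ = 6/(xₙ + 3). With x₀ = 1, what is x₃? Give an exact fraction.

x₁ = 6/(1 + 3) = 3/2.
x₂ = 6/(3/2 + 3) = 4/3.
x₃ = 6/(4/3 + 3) = 18/13.

18/13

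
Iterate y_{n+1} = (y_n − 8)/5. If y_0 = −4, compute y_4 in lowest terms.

−1252/625

y_1 = ((−4) − 8)/5 = −12/5.
y_2 = ((−12/5) − 8)/5 = −52/25.
y_3 = ((−52/25) − 8)/5 = −252/125.
y_4 = ((−252/125) − 8)/5 = −1252/625.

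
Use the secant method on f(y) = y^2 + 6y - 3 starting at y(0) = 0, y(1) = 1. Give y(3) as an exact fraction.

6/13

f(0) = -3, f(1) = 4. y(2) = 1 - 4·(1 - 0)/(4 - (-3)) = 3/7.
f(1) = 4, f(3/7) = -12/49. y(3) = (3/7) - (-12/49)·((3/7) - 1)/((-12/49) - 4) = 6/13.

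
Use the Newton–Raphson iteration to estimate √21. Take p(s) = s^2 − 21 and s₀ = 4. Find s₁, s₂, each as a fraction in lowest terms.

p'(s) = 2s.
p(4) = −5, p'(4) = 8, so s₁ = 4 − (−5)/8 = 37/8.
p(37/8) = 25/64, p'(37/8) = 37/4, so s₂ = (37/8) − (25/64)/(37/4) = 2713/592.

s₁ = 37/8, s₂ = 2713/592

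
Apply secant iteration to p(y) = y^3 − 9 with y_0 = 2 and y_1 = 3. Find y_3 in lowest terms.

p(2) = −1, p(3) = 18. y_2 = 3 − 18·(3 − 2)/(18 − (−1)) = 39/19.
p(3) = 18, p(39/19) = −2412/6859. y_3 = (39/19) − (−2412/6859)·((39/19) − 3)/((−2412/6859) − 18) = 1609/777.

1609/777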